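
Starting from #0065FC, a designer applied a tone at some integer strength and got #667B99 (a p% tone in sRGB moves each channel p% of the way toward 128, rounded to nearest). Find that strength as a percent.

#0065FC is rgb(0, 101, 252); #667B99 is rgb(102, 123, 153).
On the R channel (widest range): 102 ≈ 0 + (p/100)(128 − 0), so p ≈ 100×(102 − 0)/(128 − 0) = 10200/128 = 79.69.
p = 80 reproduces all three channels after rounding.

80%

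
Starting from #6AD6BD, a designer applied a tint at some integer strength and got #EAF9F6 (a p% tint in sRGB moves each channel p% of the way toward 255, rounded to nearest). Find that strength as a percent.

#6AD6BD is rgb(106, 214, 189); #EAF9F6 is rgb(234, 249, 246).
On the R channel (widest range): 234 ≈ 106 + (p/100)(255 − 106), so p ≈ 100×(234 − 106)/(255 − 106) = 12800/149 = 85.91.
p = 86 reproduces all three channels after rounding.

86%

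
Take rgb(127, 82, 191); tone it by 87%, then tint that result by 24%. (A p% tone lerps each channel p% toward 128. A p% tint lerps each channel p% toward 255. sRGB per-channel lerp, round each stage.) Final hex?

#9E9AA5

Lerp each channel 87% toward 128:
  R: 127 + 0.87×(128−127) = 127 + 0.87 = 127.87 → 128
  G: 82 + 40.02 = 122.02 → 122
  B: 191 + 0.87×(128−191) = 191 − 54.81 = 136.19 → 136
After the tone: rgb(128, 122, 136) = #807A88.
Lerp each channel 24% toward 255:
  R: 128 + 0.24×(255−128) = 128 + 30.48 = 158.48 → 158
  G: 122 + 31.92 = 153.92 → 154
  B: 136 + 28.56 = 164.56 → 165
rgb(158, 154, 165) = #9E9AA5.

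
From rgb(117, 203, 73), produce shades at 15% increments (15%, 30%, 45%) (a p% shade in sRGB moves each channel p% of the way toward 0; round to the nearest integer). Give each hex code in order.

#63ad3e, #528e33, #407028

15%: (117 − 17.55 = 99.45→99, 203 − 30.45 = 172.55→173, 73 − 10.95 = 62.05→62) → #63ad3e
30%: (117 − 35.1 = 81.9→82, 203 − 60.9 = 142.1→142, 73 − 21.9 = 51.1→51) → #528e33
45%: (117 − 52.65 = 64.35→64, 203 − 91.35 = 111.65→112, 73 − 32.85 = 40.15→40) → #407028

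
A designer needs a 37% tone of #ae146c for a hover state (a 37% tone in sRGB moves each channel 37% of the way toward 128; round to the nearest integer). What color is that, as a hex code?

#9d3c73

#ae146c is rgb(174, 20, 108).
Per channel, c → c + 0.37(128 − c):
  R: 174 + 0.37×(128−174) = 174 − 17.02 = 156.98 → 157
  G: 20 + 0.37×(128−20) = 20 + 39.96 = 59.96 → 60
  B: 108 + 7.4 = 115.4 → 115
rgb(157, 60, 115) = #9d3c73.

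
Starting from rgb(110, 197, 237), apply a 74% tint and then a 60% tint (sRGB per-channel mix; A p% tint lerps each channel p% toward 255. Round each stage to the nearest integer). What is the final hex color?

#F0F9FD

Lerp each channel 74% toward 255:
  R: 110 + 107.3 = 217.3 → 217
  G: 197 + 42.92 = 239.92 → 240
  B: 237 + 0.74×(255−237) = 237 + 13.32 = 250.32 → 250
After the tint: rgb(217, 240, 250) = #D9F0FA.
Lerp each channel 60% toward 255:
  R: 217 + 22.8 = 239.8 → 240
  G: 240 + 0.6×(255−240) = 240 + 9 = 249 → 249
  B: 250 + 3 = 253 → 253
rgb(240, 249, 253) = #F0F9FD.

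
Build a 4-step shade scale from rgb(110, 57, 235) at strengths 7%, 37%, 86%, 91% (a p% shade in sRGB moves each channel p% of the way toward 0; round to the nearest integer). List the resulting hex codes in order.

#6635DB, #452494, #0F0821, #0A0515

7%: (110 − 7.7 = 102.3→102, 57 − 3.99 = 53.01→53, 235 − 16.45 = 218.55→219) → #6635DB
37%: (110 − 40.7 = 69.3→69, 57 − 21.09 = 35.91→36, 235 − 86.95 = 148.05→148) → #452494
86%: (110 − 94.6 = 15.4→15, 57 − 49.02 = 7.98→8, 235 − 202.1 = 32.9→33) → #0F0821
91%: (110 − 100.1 = 9.9→10, 57 − 51.87 = 5.13→5, 235 − 213.85 = 21.15→21) → #0A0515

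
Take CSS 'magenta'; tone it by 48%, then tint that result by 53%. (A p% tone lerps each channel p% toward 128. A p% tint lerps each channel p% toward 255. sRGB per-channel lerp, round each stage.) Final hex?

CSS magenta is rgb(255, 0, 255).
A 48% tone moves each channel 48% toward 128:
  R: 255 + 0.48×(128−255) = 255 − 60.96 = 194.04 → 194
  G: 0 + 61.44 = 61.44 → 61
  B: 255 + 0.48×(128−255) = 255 − 60.96 = 194.04 → 194
After the tone: rgb(194, 61, 194) = #c23dc2.
Lerp each channel 53% toward 255:
  R: 194 + 0.53×(255−194) = 194 + 32.33 = 226.33 → 226
  G: 61 + 102.82 = 163.82 → 164
  B: 194 + 32.33 = 226.33 → 226
rgb(226, 164, 226) = #e2a4e2.

#e2a4e2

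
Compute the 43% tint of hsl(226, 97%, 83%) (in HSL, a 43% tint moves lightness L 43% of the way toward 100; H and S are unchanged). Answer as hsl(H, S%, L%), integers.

L moves 43% from 83 toward 100: 83 + 7.31 = 90.31 → 90.
H and S are unchanged.

hsl(226, 97%, 90%)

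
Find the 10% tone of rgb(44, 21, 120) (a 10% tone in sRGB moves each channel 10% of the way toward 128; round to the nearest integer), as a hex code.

#342079

A 10% tone moves each channel 10% toward 128:
  R: 44 + 8.4 = 52.4 → 52
  G: 21 + 0.1×(128−21) = 21 + 10.7 = 31.7 → 32
  B: 120 + 0.8 = 120.8 → 121
rgb(52, 32, 121) = #342079.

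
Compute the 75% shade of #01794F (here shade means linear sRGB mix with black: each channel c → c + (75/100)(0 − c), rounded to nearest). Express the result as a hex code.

#01794F is rgb(1, 121, 79).
Per channel, c → c + 0.75(0 − c):
  R: 1 + 0.75×(0−1) = 1 − 0.75 = 0.25 → 0
  G: 121 + 0.75×(0−121) = 121 − 90.75 = 30.25 → 30
  B: 79 + 0.75×(0−79) = 79 − 59.25 = 19.75 → 20
rgb(0, 30, 20) = #001E14.

#001E14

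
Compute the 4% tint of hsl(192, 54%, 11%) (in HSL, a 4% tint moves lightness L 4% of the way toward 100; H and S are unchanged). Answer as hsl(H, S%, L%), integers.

hsl(192, 54%, 15%)

L moves 4% from 11 toward 100: 11 + 3.56 = 14.56 → 15.
H and S are unchanged.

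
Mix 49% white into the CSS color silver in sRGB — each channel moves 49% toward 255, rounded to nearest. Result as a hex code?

#dfdfdf

CSS silver is rgb(192, 192, 192).
A 49% tint moves each channel 49% toward 255:
  R: 192 + 0.49×(255−192) = 192 + 30.87 = 222.87 → 223
  G: 192 + 30.87 = 222.87 → 223
  B: 192 + 0.49×(255−192) = 192 + 30.87 = 222.87 → 223
rgb(223, 223, 223) = #dfdfdf.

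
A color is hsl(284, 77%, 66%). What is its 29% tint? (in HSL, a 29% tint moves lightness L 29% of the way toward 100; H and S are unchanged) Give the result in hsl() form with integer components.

hsl(284, 77%, 76%)

L moves 29% from 66 toward 100: 66 + 9.86 = 75.86 → 76.
H and S are unchanged.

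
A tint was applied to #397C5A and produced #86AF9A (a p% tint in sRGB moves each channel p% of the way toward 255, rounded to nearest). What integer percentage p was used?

#397C5A is rgb(57, 124, 90); #86AF9A is rgb(134, 175, 154).
On the R channel (widest range): 134 ≈ 57 + (p/100)(255 − 57), so p ≈ 100×(134 − 57)/(255 − 57) = 7700/198 = 38.89.
p = 39 reproduces all three channels after rounding.

39%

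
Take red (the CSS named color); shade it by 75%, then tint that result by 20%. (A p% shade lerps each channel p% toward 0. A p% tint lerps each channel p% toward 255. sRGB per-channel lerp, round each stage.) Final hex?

CSS red is rgb(255, 0, 0).
A 75% shade moves each channel 75% toward 0:
  R: 255 + 0.75×(0−255) = 255 − 191.25 = 63.75 → 64
  G: 0 + 0 = 0 → 0
  B: 0 + 0 = 0 → 0
After the shade: rgb(64, 0, 0) = #400000.
A 20% tint moves each channel 20% toward 255:
  R: 64 + 0.2×(255−64) = 64 + 38.2 = 102.2 → 102
  G: 0 + 0.2×(255−0) = 0 + 51 = 51 → 51
  B: 0 + 0.2×(255−0) = 0 + 51 = 51 → 51
rgb(102, 51, 51) = #663333.

#663333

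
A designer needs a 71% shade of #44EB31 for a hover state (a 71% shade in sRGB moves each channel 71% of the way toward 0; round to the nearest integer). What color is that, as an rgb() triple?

rgb(20, 68, 14)

#44EB31 is rgb(68, 235, 49).
A 71% shade moves each channel 71% toward 0:
  R: 68 − 48.28 = 19.72 → 20
  G: 235 + 0.71×(0−235) = 235 − 166.85 = 68.15 → 68
  B: 49 + 0.71×(0−49) = 49 − 34.79 = 14.21 → 14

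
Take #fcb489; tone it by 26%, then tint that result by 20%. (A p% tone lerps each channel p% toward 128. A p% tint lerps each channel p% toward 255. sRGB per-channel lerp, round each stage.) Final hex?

#fcb489 is rgb(252, 180, 137).
Per channel, c → c + 0.26(128 − c):
  R: 252 − 32.24 = 219.76 → 220
  G: 180 − 13.52 = 166.48 → 166
  B: 137 − 2.34 = 134.66 → 135
After the tone: rgb(220, 166, 135) = #dca687.
Lerp each channel 20% toward 255:
  R: 220 + 0.2×(255−220) = 220 + 7 = 227 → 227
  G: 166 + 0.2×(255−166) = 166 + 17.8 = 183.8 → 184
  B: 135 + 0.2×(255−135) = 135 + 24 = 159 → 159
rgb(227, 184, 159) = #e3b89f.

#e3b89f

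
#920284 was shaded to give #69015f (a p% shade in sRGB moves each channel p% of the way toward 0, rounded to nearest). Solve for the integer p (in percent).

#920284 is rgb(146, 2, 132); #69015f is rgb(105, 1, 95).
On the R channel (widest range): 105 ≈ 146 + (p/100)(0 − 146), so p ≈ 100×(105 − 146)/(0 − 146) = -4100/-146 = 28.08.
p = 28 reproduces all three channels after rounding.

28%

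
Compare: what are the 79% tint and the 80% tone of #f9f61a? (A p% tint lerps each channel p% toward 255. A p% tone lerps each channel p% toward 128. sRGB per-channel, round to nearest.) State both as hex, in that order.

#f9f61a is rgb(249, 246, 26).
79% tint:
  R: 249 + 0.79×(255−249) = 249 + 4.74 = 253.74 → 254
  G: 246 + 0.79×(255−246) = 246 + 7.11 = 253.11 → 253
  B: 26 + 0.79×(255−26) = 26 + 180.91 = 206.91 → 207
  → #fefdcf
80% tone:
  R: 249 + 0.8×(128−249) = 249 − 96.8 = 152.2 → 152
  G: 246 + 0.8×(128−246) = 246 − 94.4 = 151.6 → 152
  B: 26 + 81.6 = 107.6 → 108
  → #98986c

#fefdcf, #98986c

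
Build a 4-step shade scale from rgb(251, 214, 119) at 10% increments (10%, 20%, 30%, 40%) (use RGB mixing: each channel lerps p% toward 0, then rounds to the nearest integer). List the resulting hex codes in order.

10%: (251 − 25.1 = 225.9→226, 214 − 21.4 = 192.6→193, 119 − 11.9 = 107.1→107) → #e2c16b
20%: (251 − 50.2 = 200.8→201, 214 − 42.8 = 171.2→171, 119 − 23.8 = 95.2→95) → #c9ab5f
30%: (251 − 75.3 = 175.7→176, 214 − 64.2 = 149.8→150, 119 − 35.7 = 83.3→83) → #b09653
40%: (251 − 100.4 = 150.6→151, 214 − 85.6 = 128.4→128, 119 − 47.6 = 71.4→71) → #978047

#e2c16b, #c9ab5f, #b09653, #978047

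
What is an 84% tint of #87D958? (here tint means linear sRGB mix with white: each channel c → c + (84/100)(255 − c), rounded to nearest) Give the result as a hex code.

#ECF9E4

#87D958 is rgb(135, 217, 88).
Per channel, c → c + 0.84(255 − c):
  R: 135 + 100.8 = 235.8 → 236
  G: 217 + 0.84×(255−217) = 217 + 31.92 = 248.92 → 249
  B: 88 + 140.28 = 228.28 → 228
rgb(236, 249, 228) = #ECF9E4.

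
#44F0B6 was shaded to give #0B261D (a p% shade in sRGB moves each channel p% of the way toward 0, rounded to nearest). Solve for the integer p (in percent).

#44F0B6 is rgb(68, 240, 182); #0B261D is rgb(11, 38, 29).
On the G channel (widest range): 38 ≈ 240 + (p/100)(0 − 240), so p ≈ 100×(38 − 240)/(0 − 240) = -20200/-240 = 84.17.
p = 84 reproduces all three channels after rounding.

84%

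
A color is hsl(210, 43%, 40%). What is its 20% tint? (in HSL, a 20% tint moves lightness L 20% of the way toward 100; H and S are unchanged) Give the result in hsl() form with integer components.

hsl(210, 43%, 52%)

L moves 20% from 40 toward 100: 40 + 12 = 52 → 52.
H and S are unchanged.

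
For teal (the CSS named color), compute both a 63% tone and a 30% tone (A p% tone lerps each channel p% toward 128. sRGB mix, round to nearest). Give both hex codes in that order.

CSS teal is rgb(0, 128, 128).
63% tone:
  R: 0 + 80.64 = 80.64 → 81
  G: 128 + 0 = 128 → 128
  B: 128 + 0.63×(128−128) = 128 + 0 = 128 → 128
  → #518080
30% tone:
  R: 0 + 0.3×(128−0) = 0 + 38.4 = 38.4 → 38
  G: 128 + 0 = 128 → 128
  B: 128 + 0 = 128 → 128
  → #268080

#518080, #268080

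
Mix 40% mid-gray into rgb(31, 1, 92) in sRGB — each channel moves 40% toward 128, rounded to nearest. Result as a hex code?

#46346A

Lerp each channel 40% toward 128:
  R: 31 + 38.8 = 69.8 → 70
  G: 1 + 0.4×(128−1) = 1 + 50.8 = 51.8 → 52
  B: 92 + 14.4 = 106.4 → 106
rgb(70, 52, 106) = #46346A.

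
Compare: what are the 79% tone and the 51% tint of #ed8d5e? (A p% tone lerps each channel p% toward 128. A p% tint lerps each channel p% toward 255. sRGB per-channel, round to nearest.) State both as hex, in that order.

#978379, #f6c7b0

#ed8d5e is rgb(237, 141, 94).
79% tone:
  R: 237 + 0.79×(128−237) = 237 − 86.11 = 150.89 → 151
  G: 141 + 0.79×(128−141) = 141 − 10.27 = 130.73 → 131
  B: 94 + 0.79×(128−94) = 94 + 26.86 = 120.86 → 121
  → #978379
51% tint:
  R: 237 + 0.51×(255−237) = 237 + 9.18 = 246.18 → 246
  G: 141 + 0.51×(255−141) = 141 + 58.14 = 199.14 → 199
  B: 94 + 0.51×(255−94) = 94 + 82.11 = 176.11 → 176
  → #f6c7b0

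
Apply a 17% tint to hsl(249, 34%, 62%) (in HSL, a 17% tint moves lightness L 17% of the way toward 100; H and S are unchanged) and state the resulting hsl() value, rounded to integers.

L moves 17% from 62 toward 100: 62 + 6.46 = 68.46 → 68.
H and S are unchanged.

hsl(249, 34%, 68%)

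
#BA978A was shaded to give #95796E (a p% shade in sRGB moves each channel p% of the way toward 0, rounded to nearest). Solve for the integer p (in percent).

#BA978A is rgb(186, 151, 138); #95796E is rgb(149, 121, 110).
On the R channel (widest range): 149 ≈ 186 + (p/100)(0 − 186), so p ≈ 100×(149 − 186)/(0 − 186) = -3700/-186 = 19.89.
p = 20 reproduces all three channels after rounding.

20%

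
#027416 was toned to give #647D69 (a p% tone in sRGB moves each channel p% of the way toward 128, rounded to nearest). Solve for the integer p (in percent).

78%

#027416 is rgb(2, 116, 22); #647D69 is rgb(100, 125, 105).
On the R channel (widest range): 100 ≈ 2 + (p/100)(128 − 2), so p ≈ 100×(100 − 2)/(128 − 2) = 9800/126 = 77.78.
p = 78 reproduces all three channels after rounding.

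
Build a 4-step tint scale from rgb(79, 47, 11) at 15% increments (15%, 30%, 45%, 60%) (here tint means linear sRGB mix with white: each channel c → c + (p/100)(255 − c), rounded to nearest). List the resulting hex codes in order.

15%: (79 + 26.4 = 105.4→105, 47 + 31.2 = 78.2→78, 11 + 36.6 = 47.6→48) → #694E30
30%: (79 + 52.8 = 131.8→132, 47 + 62.4 = 109.4→109, 11 + 73.2 = 84.2→84) → #846D54
45%: (79 + 79.2 = 158.2→158, 47 + 93.6 = 140.6→141, 11 + 109.8 = 120.8→121) → #9E8D79
60%: (79 + 105.6 = 184.6→185, 47 + 124.8 = 171.8→172, 11 + 146.4 = 157.4→157) → #B9AC9D

#694E30, #846D54, #9E8D79, #B9AC9D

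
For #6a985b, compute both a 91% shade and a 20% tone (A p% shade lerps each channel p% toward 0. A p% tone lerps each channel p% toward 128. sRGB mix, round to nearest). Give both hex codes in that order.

#0a0e08, #6e9362

#6a985b is rgb(106, 152, 91).
91% shade:
  R: 106 + 0.91×(0−106) = 106 − 96.46 = 9.54 → 10
  G: 152 − 138.32 = 13.68 → 14
  B: 91 + 0.91×(0−91) = 91 − 82.81 = 8.19 → 8
  → #0a0e08
20% tone:
  R: 106 + 0.2×(128−106) = 106 + 4.4 = 110.4 → 110
  G: 152 + 0.2×(128−152) = 152 − 4.8 = 147.2 → 147
  B: 91 + 0.2×(128−91) = 91 + 7.4 = 98.4 → 98
  → #6e9362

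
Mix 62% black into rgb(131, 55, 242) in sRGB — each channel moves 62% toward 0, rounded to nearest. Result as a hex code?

A 62% shade moves each channel 62% toward 0:
  R: 131 + 0.62×(0−131) = 131 − 81.22 = 49.78 → 50
  G: 55 + 0.62×(0−55) = 55 − 34.1 = 20.9 → 21
  B: 242 + 0.62×(0−242) = 242 − 150.04 = 91.96 → 92
rgb(50, 21, 92) = #32155C.

#32155C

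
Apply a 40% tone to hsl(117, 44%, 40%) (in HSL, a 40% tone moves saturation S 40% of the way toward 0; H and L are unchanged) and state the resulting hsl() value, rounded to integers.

S moves 40% from 44 toward 0: 44 − 17.6 = 26.4 → 26.
H and L are unchanged.

hsl(117, 26%, 40%)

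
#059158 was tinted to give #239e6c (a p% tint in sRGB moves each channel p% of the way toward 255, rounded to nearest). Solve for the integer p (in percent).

12%

#059158 is rgb(5, 145, 88); #239e6c is rgb(35, 158, 108).
On the R channel (widest range): 35 ≈ 5 + (p/100)(255 − 5), so p ≈ 100×(35 − 5)/(255 − 5) = 3000/250 = 12.00.
p = 12 reproduces all three channels after rounding.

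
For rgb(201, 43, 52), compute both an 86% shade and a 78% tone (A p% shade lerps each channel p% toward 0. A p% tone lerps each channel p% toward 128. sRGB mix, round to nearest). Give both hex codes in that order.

#1C0607, #906D6F

86% shade:
  R: 201 + 0.86×(0−201) = 201 − 172.86 = 28.14 → 28
  G: 43 + 0.86×(0−43) = 43 − 36.98 = 6.02 → 6
  B: 52 + 0.86×(0−52) = 52 − 44.72 = 7.28 → 7
  → #1C0607
78% tone:
  R: 201 + 0.78×(128−201) = 201 − 56.94 = 144.06 → 144
  G: 43 + 66.3 = 109.3 → 109
  B: 52 + 0.78×(128−52) = 52 + 59.28 = 111.28 → 111
  → #906D6F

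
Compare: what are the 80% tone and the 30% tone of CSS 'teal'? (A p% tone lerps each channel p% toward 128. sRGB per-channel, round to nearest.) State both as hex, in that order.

CSS teal is rgb(0, 128, 128).
80% tone:
  R: 0 + 0.8×(128−0) = 0 + 102.4 = 102.4 → 102
  G: 128 + 0 = 128 → 128
  B: 128 + 0.8×(128−128) = 128 + 0 = 128 → 128
  → #668080
30% tone:
  R: 0 + 38.4 = 38.4 → 38
  G: 128 + 0.3×(128−128) = 128 + 0 = 128 → 128
  B: 128 + 0 = 128 → 128
  → #268080

#668080, #268080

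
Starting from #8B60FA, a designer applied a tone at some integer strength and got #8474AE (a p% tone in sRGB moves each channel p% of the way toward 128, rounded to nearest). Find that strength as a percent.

62%

#8B60FA is rgb(139, 96, 250); #8474AE is rgb(132, 116, 174).
On the B channel (widest range): 174 ≈ 250 + (p/100)(128 − 250), so p ≈ 100×(174 − 250)/(128 − 250) = -7600/-122 = 62.30.
p = 62 reproduces all three channels after rounding.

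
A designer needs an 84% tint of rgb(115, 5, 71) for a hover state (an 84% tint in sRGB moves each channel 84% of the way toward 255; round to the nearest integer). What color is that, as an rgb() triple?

Lerp each channel 84% toward 255:
  R: 115 + 117.6 = 232.6 → 233
  G: 5 + 210 = 215 → 215
  B: 71 + 154.56 = 225.56 → 226

rgb(233, 215, 226)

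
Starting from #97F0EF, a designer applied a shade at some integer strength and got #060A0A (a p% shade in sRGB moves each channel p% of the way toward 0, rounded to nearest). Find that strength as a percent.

96%

#97F0EF is rgb(151, 240, 239); #060A0A is rgb(6, 10, 10).
On the G channel (widest range): 10 ≈ 240 + (p/100)(0 − 240), so p ≈ 100×(10 − 240)/(0 − 240) = -23000/-240 = 95.83.
p = 96 reproduces all three channels after rounding.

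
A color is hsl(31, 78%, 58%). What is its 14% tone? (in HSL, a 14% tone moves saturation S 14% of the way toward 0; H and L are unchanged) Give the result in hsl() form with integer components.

hsl(31, 67%, 58%)

S moves 14% from 78 toward 0: 78 − 10.92 = 67.08 → 67.
H and L are unchanged.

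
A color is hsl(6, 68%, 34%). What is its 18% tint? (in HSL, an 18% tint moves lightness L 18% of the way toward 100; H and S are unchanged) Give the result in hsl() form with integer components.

hsl(6, 68%, 46%)

L moves 18% from 34 toward 100: 34 + 11.88 = 45.88 → 46.
H and S are unchanged.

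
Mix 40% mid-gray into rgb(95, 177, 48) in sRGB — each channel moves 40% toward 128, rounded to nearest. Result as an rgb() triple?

A 40% tone moves each channel 40% toward 128:
  R: 95 + 13.2 = 108.2 → 108
  G: 177 + 0.4×(128−177) = 177 − 19.6 = 157.4 → 157
  B: 48 + 32 = 80 → 80

rgb(108, 157, 80)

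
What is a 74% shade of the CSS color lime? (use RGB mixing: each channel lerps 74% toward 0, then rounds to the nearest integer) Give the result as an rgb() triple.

rgb(0, 66, 0)

CSS lime is rgb(0, 255, 0).
Lerp each channel 74% toward 0:
  R: 0 + 0.74×(0−0) = 0 + 0 = 0 → 0
  G: 255 + 0.74×(0−255) = 255 − 188.7 = 66.3 → 66
  B: 0 + 0 = 0 → 0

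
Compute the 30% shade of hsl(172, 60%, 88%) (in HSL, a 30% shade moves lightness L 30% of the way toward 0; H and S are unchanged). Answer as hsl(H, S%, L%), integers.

L moves 30% from 88 toward 0: 88 − 26.4 = 61.6 → 62.
H and S are unchanged.

hsl(172, 60%, 62%)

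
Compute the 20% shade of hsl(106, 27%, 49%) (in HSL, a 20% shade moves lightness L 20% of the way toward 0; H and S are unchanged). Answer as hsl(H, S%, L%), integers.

hsl(106, 27%, 39%)

L moves 20% from 49 toward 0: 49 − 9.8 = 39.2 → 39.
H and S are unchanged.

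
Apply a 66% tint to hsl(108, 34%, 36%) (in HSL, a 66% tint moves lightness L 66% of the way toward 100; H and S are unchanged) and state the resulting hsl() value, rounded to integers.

hsl(108, 34%, 78%)

L moves 66% from 36 toward 100: 36 + 42.24 = 78.24 → 78.
H and S are unchanged.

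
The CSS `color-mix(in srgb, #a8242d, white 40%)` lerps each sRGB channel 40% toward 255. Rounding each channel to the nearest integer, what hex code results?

#cb7c81

#a8242d is rgb(168, 36, 45).
Per channel, c → c + 0.4(255 − c):
  R: 168 + 0.4×(255−168) = 168 + 34.8 = 202.8 → 203
  G: 36 + 87.6 = 123.6 → 124
  B: 45 + 0.4×(255−45) = 45 + 84 = 129 → 129
rgb(203, 124, 129) = #cb7c81.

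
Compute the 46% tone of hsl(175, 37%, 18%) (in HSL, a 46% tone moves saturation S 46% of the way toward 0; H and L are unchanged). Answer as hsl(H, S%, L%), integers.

S moves 46% from 37 toward 0: 37 − 17.02 = 19.98 → 20.
H and L are unchanged.

hsl(175, 20%, 18%)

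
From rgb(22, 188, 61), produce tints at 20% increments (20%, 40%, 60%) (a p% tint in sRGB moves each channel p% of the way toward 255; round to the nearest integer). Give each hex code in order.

#45C964, #73D78B, #A2E4B1

20%: (22 + 46.6 = 68.6→69, 188 + 13.4 = 201.4→201, 61 + 38.8 = 99.8→100) → #45C964
40%: (22 + 93.2 = 115.2→115, 188 + 26.8 = 214.8→215, 61 + 77.6 = 138.6→139) → #73D78B
60%: (22 + 139.8 = 161.8→162, 188 + 40.2 = 228.2→228, 61 + 116.4 = 177.4→177) → #A2E4B1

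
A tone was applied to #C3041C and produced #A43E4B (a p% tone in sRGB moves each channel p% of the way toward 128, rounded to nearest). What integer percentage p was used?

#C3041C is rgb(195, 4, 28); #A43E4B is rgb(164, 62, 75).
On the G channel (widest range): 62 ≈ 4 + (p/100)(128 − 4), so p ≈ 100×(62 − 4)/(128 − 4) = 5800/124 = 46.77.
p = 47 reproduces all three channels after rounding.

47%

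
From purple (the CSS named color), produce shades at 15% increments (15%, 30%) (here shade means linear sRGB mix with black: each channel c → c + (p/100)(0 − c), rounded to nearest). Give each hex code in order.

#6D006D, #5A005A

CSS purple is rgb(128, 0, 128).
15%: (128 − 19.2 = 108.8→109, 0→0, 128 − 19.2 = 108.8→109) → #6D006D
30%: (128 − 38.4 = 89.6→90, 0→0, 128 − 38.4 = 89.6→90) → #5A005A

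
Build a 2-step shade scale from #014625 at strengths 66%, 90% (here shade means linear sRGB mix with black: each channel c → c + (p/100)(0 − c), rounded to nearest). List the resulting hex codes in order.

#00180d, #000704

#014625 is rgb(1, 70, 37).
66%: (1 − 0.66 = 0.34→0, 70 − 46.2 = 23.8→24, 37 − 24.42 = 12.58→13) → #00180d
90%: (1 − 0.9 = 0.1→0, 70 − 63 = 7→7, 37 − 33.3 = 3.7→4) → #000704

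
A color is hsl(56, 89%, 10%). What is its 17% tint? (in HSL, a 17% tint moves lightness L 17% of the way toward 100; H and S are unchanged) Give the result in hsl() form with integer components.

hsl(56, 89%, 25%)

L moves 17% from 10 toward 100: 10 + 15.3 = 25.3 → 25.
H and S are unchanged.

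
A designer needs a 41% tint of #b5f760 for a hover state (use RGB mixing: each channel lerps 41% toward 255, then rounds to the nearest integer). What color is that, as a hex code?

#b5f760 is rgb(181, 247, 96).
Lerp each channel 41% toward 255:
  R: 181 + 30.34 = 211.34 → 211
  G: 247 + 3.28 = 250.28 → 250
  B: 96 + 65.19 = 161.19 → 161
rgb(211, 250, 161) = #d3faa1.

#d3faa1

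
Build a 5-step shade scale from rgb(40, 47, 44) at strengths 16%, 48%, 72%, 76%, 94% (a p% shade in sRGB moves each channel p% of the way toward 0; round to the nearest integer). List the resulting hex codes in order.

16%: (40 − 6.4 = 33.6→34, 47 − 7.52 = 39.48→39, 44 − 7.04 = 36.96→37) → #222725
48%: (40 − 19.2 = 20.8→21, 47 − 22.56 = 24.44→24, 44 − 21.12 = 22.88→23) → #151817
72%: (40 − 28.8 = 11.2→11, 47 − 33.84 = 13.16→13, 44 − 31.68 = 12.32→12) → #0B0D0C
76%: (40 − 30.4 = 9.6→10, 47 − 35.72 = 11.28→11, 44 − 33.44 = 10.56→11) → #0A0B0B
94%: (40 − 37.6 = 2.4→2, 47 − 44.18 = 2.82→3, 44 − 41.36 = 2.64→3) → #020303

#222725, #151817, #0B0D0C, #0A0B0B, #020303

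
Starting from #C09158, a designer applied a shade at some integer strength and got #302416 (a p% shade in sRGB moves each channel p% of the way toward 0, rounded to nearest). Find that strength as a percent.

#C09158 is rgb(192, 145, 88); #302416 is rgb(48, 36, 22).
On the R channel (widest range): 48 ≈ 192 + (p/100)(0 − 192), so p ≈ 100×(48 − 192)/(0 − 192) = -14400/-192 = 75.00.
p = 75 reproduces all three channels after rounding.

75%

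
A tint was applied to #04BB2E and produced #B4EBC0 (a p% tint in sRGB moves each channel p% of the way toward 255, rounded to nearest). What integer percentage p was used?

70%

#04BB2E is rgb(4, 187, 46); #B4EBC0 is rgb(180, 235, 192).
On the R channel (widest range): 180 ≈ 4 + (p/100)(255 − 4), so p ≈ 100×(180 − 4)/(255 − 4) = 17600/251 = 70.12.
p = 70 reproduces all three channels after rounding.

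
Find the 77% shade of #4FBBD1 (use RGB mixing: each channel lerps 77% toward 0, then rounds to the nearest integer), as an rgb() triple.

rgb(18, 43, 48)

#4FBBD1 is rgb(79, 187, 209).
Lerp each channel 77% toward 0:
  R: 79 + 0.77×(0−79) = 79 − 60.83 = 18.17 → 18
  G: 187 − 143.99 = 43.01 → 43
  B: 209 − 160.93 = 48.07 → 48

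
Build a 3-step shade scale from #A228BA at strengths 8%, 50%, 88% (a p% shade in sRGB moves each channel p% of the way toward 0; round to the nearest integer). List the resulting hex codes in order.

#A228BA is rgb(162, 40, 186).
8%: (162 − 12.96 = 149.04→149, 40 − 3.2 = 36.8→37, 186 − 14.88 = 171.12→171) → #9525AB
50%: (162 − 81 = 81→81, 40 − 20 = 20→20, 186 − 93 = 93→93) → #51145D
88%: (162 − 142.56 = 19.44→19, 40 − 35.2 = 4.8→5, 186 − 163.68 = 22.32→22) → #130516

#9525AB, #51145D, #130516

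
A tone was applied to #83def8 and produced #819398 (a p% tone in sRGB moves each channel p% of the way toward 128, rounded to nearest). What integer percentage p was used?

#83def8 is rgb(131, 222, 248); #819398 is rgb(129, 147, 152).
On the B channel (widest range): 152 ≈ 248 + (p/100)(128 − 248), so p ≈ 100×(152 − 248)/(128 − 248) = -9600/-120 = 80.00.
p = 80 reproduces all three channels after rounding.

80%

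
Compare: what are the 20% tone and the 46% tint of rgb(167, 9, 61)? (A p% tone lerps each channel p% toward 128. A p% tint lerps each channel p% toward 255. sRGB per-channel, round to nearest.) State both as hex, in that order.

#9F214A, #CF7A96

20% tone:
  R: 167 − 7.8 = 159.2 → 159
  G: 9 + 23.8 = 32.8 → 33
  B: 61 + 0.2×(128−61) = 61 + 13.4 = 74.4 → 74
  → #9F214A
46% tint:
  R: 167 + 0.46×(255−167) = 167 + 40.48 = 207.48 → 207
  G: 9 + 0.46×(255−9) = 9 + 113.16 = 122.16 → 122
  B: 61 + 89.24 = 150.24 → 150
  → #CF7A96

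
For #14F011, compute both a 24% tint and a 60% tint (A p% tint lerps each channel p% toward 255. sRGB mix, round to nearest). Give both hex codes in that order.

#14F011 is rgb(20, 240, 17).
24% tint:
  R: 20 + 56.4 = 76.4 → 76
  G: 240 + 0.24×(255−240) = 240 + 3.6 = 243.6 → 244
  B: 17 + 0.24×(255−17) = 17 + 57.12 = 74.12 → 74
  → #4CF44A
60% tint:
  R: 20 + 141 = 161 → 161
  G: 240 + 9 = 249 → 249
  B: 17 + 142.8 = 159.8 → 160
  → #A1F9A0

#4CF44A, #A1F9A0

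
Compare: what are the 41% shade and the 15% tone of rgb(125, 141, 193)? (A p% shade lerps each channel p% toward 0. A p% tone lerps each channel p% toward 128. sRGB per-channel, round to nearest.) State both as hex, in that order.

#4A5372, #7D8BB7

41% shade:
  R: 125 − 51.25 = 73.75 → 74
  G: 141 − 57.81 = 83.19 → 83
  B: 193 + 0.41×(0−193) = 193 − 79.13 = 113.87 → 114
  → #4A5372
15% tone:
  R: 125 + 0.15×(128−125) = 125 + 0.45 = 125.45 → 125
  G: 141 − 1.95 = 139.05 → 139
  B: 193 + 0.15×(128−193) = 193 − 9.75 = 183.25 → 183
  → #7D8BB7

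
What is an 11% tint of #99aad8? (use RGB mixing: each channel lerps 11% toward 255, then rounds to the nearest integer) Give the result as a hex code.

#99aad8 is rgb(153, 170, 216).
Per channel, c → c + 0.11(255 − c):
  R: 153 + 0.11×(255−153) = 153 + 11.22 = 164.22 → 164
  G: 170 + 9.35 = 179.35 → 179
  B: 216 + 0.11×(255−216) = 216 + 4.29 = 220.29 → 220
rgb(164, 179, 220) = #a4b3dc.

#a4b3dc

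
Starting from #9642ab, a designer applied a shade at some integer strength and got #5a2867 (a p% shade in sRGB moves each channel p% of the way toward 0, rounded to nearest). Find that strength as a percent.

40%

#9642ab is rgb(150, 66, 171); #5a2867 is rgb(90, 40, 103).
On the B channel (widest range): 103 ≈ 171 + (p/100)(0 − 171), so p ≈ 100×(103 − 171)/(0 − 171) = -6800/-171 = 39.77.
p = 40 reproduces all three channels after rounding.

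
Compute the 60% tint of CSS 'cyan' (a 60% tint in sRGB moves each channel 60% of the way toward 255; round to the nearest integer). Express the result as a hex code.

CSS cyan is rgb(0, 255, 255).
A 60% tint moves each channel 60% toward 255:
  R: 0 + 0.6×(255−0) = 0 + 153 = 153 → 153
  G: 255 + 0.6×(255−255) = 255 + 0 = 255 → 255
  B: 255 + 0.6×(255−255) = 255 + 0 = 255 → 255
rgb(153, 255, 255) = #99ffff.

#99ffff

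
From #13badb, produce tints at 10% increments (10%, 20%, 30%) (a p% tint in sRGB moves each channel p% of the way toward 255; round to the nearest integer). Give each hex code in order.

#2bc1df, #42c8e2, #5acfe6

#13badb is rgb(19, 186, 219).
10%: (19 + 23.6 = 42.6→43, 186 + 6.9 = 192.9→193, 219 + 3.6 = 222.6→223) → #2bc1df
20%: (19 + 47.2 = 66.2→66, 186 + 13.8 = 199.8→200, 219 + 7.2 = 226.2→226) → #42c8e2
30%: (19 + 70.8 = 89.8→90, 186 + 20.7 = 206.7→207, 219 + 10.8 = 229.8→230) → #5acfe6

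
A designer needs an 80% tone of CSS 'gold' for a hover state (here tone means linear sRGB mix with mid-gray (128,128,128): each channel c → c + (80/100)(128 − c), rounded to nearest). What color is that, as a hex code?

CSS gold is rgb(255, 215, 0).
Per channel, c → c + 0.8(128 − c):
  R: 255 + 0.8×(128−255) = 255 − 101.6 = 153.4 → 153
  G: 215 − 69.6 = 145.4 → 145
  B: 0 + 0.8×(128−0) = 0 + 102.4 = 102.4 → 102
rgb(153, 145, 102) = #999166.

#999166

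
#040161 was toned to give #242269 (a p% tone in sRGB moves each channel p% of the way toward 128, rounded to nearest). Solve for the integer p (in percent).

#040161 is rgb(4, 1, 97); #242269 is rgb(36, 34, 105).
On the G channel (widest range): 34 ≈ 1 + (p/100)(128 − 1), so p ≈ 100×(34 − 1)/(128 − 1) = 3300/127 = 25.98.
p = 26 reproduces all three channels after rounding.

26%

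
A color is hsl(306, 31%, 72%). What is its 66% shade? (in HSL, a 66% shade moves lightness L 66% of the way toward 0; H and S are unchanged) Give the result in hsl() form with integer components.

L moves 66% from 72 toward 0: 72 − 47.52 = 24.48 → 24.
H and S are unchanged.

hsl(306, 31%, 24%)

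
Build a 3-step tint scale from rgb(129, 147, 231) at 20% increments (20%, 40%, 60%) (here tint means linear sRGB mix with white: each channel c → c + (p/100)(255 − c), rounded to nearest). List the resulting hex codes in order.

#9AA9EC, #B3BEF1, #CDD4F5

20%: (129 + 25.2 = 154.2→154, 147 + 21.6 = 168.6→169, 231 + 4.8 = 235.8→236) → #9AA9EC
40%: (129 + 50.4 = 179.4→179, 147 + 43.2 = 190.2→190, 231 + 9.6 = 240.6→241) → #B3BEF1
60%: (129 + 75.6 = 204.6→205, 147 + 64.8 = 211.8→212, 231 + 14.4 = 245.4→245) → #CDD4F5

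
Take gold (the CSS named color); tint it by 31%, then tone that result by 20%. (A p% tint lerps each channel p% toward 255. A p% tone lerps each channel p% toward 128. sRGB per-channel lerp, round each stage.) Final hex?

CSS gold is rgb(255, 215, 0).
Per channel, c → c + 0.31(255 − c):
  R: 255 + 0.31×(255−255) = 255 + 0 = 255 → 255
  G: 215 + 0.31×(255−215) = 215 + 12.4 = 227.4 → 227
  B: 0 + 79.05 = 79.05 → 79
After the tint: rgb(255, 227, 79) = #FFE34F.
A 20% tone moves each channel 20% toward 128:
  R: 255 + 0.2×(128−255) = 255 − 25.4 = 229.6 → 230
  G: 227 + 0.2×(128−227) = 227 − 19.8 = 207.2 → 207
  B: 79 + 9.8 = 88.8 → 89
rgb(230, 207, 89) = #E6CF59.

#E6CF59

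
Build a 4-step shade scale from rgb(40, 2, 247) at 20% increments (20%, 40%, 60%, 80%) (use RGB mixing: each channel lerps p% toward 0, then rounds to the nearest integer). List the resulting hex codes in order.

20%: (40 − 8 = 32→32, 2→2, 247 − 49.4 = 197.6→198) → #2002C6
40%: (40 − 16 = 24→24, 2 − 0.8 = 1.2→1, 247 − 98.8 = 148.2→148) → #180194
60%: (40 − 24 = 16→16, 2 − 1.2 = 0.8→1, 247 − 148.2 = 98.8→99) → #100163
80%: (40 − 32 = 8→8, 2 − 1.6 = 0.4→0, 247 − 197.6 = 49.4→49) → #080031

#2002C6, #180194, #100163, #080031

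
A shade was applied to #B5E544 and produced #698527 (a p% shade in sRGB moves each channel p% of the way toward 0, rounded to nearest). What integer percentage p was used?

42%

#B5E544 is rgb(181, 229, 68); #698527 is rgb(105, 133, 39).
On the G channel (widest range): 133 ≈ 229 + (p/100)(0 − 229), so p ≈ 100×(133 − 229)/(0 − 229) = -9600/-229 = 41.92.
p = 42 reproduces all three channels after rounding.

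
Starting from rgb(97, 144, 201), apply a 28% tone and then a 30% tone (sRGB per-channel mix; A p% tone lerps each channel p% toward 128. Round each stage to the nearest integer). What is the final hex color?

A 28% tone moves each channel 28% toward 128:
  R: 97 + 8.68 = 105.68 → 106
  G: 144 + 0.28×(128−144) = 144 − 4.48 = 139.52 → 140
  B: 201 + 0.28×(128−201) = 201 − 20.44 = 180.56 → 181
After the tone: rgb(106, 140, 181) = #6A8CB5.
Per channel, c → c + 0.3(128 − c):
  R: 106 + 0.3×(128−106) = 106 + 6.6 = 112.6 → 113
  G: 140 + 0.3×(128−140) = 140 − 3.6 = 136.4 → 136
  B: 181 − 15.9 = 165.1 → 165
rgb(113, 136, 165) = #7188A5.

#7188A5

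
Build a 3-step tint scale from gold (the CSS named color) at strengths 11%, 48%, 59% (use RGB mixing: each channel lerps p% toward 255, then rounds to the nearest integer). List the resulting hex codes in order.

CSS gold is rgb(255, 215, 0).
11%: (255→255, 215 + 4.4 = 219.4→219, 0 + 28.05 = 28.05→28) → #FFDB1C
48%: (255→255, 215 + 19.2 = 234.2→234, 0 + 122.4 = 122.4→122) → #FFEA7A
59%: (255→255, 215 + 23.6 = 238.6→239, 0 + 150.45 = 150.45→150) → #FFEF96

#FFDB1C, #FFEA7A, #FFEF96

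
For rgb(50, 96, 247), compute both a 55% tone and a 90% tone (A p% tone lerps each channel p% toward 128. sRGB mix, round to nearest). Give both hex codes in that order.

55% tone:
  R: 50 + 42.9 = 92.9 → 93
  G: 96 + 0.55×(128−96) = 96 + 17.6 = 113.6 → 114
  B: 247 − 65.45 = 181.55 → 182
  → #5d72b6
90% tone:
  R: 50 + 0.9×(128−50) = 50 + 70.2 = 120.2 → 120
  G: 96 + 0.9×(128−96) = 96 + 28.8 = 124.8 → 125
  B: 247 + 0.9×(128−247) = 247 − 107.1 = 139.9 → 140
  → #787d8c

#5d72b6, #787d8c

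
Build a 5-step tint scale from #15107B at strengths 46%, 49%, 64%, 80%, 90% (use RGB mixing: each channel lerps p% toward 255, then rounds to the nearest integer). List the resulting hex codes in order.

#15107B is rgb(21, 16, 123).
46%: (21 + 107.64 = 128.64→129, 16 + 109.94 = 125.94→126, 123 + 60.72 = 183.72→184) → #817EB8
49%: (21 + 114.66 = 135.66→136, 16 + 117.11 = 133.11→133, 123 + 64.68 = 187.68→188) → #8885BC
64%: (21 + 149.76 = 170.76→171, 16 + 152.96 = 168.96→169, 123 + 84.48 = 207.48→207) → #ABA9CF
80%: (21 + 187.2 = 208.2→208, 16 + 191.2 = 207.2→207, 123 + 105.6 = 228.6→229) → #D0CFE5
90%: (21 + 210.6 = 231.6→232, 16 + 215.1 = 231.1→231, 123 + 118.8 = 241.8→242) → #E8E7F2

#817EB8, #8885BC, #ABA9CF, #D0CFE5, #E8E7F2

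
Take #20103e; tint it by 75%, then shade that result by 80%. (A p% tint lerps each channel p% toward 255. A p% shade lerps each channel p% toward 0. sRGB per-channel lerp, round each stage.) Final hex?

#20103e is rgb(32, 16, 62).
Lerp each channel 75% toward 255:
  R: 32 + 0.75×(255−32) = 32 + 167.25 = 199.25 → 199
  G: 16 + 0.75×(255−16) = 16 + 179.25 = 195.25 → 195
  B: 62 + 144.75 = 206.75 → 207
After the tint: rgb(199, 195, 207) = #c7c3cf.
An 80% shade moves each channel 80% toward 0:
  R: 199 + 0.8×(0−199) = 199 − 159.2 = 39.8 → 40
  G: 195 − 156 = 39 → 39
  B: 207 − 165.6 = 41.4 → 41
rgb(40, 39, 41) = #282729.

#282729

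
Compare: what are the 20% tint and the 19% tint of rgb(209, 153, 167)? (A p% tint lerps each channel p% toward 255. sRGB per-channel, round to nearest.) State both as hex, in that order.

20% tint:
  R: 209 + 9.2 = 218.2 → 218
  G: 153 + 0.2×(255−153) = 153 + 20.4 = 173.4 → 173
  B: 167 + 17.6 = 184.6 → 185
  → #daadb9
19% tint:
  R: 209 + 8.74 = 217.74 → 218
  G: 153 + 0.19×(255−153) = 153 + 19.38 = 172.38 → 172
  B: 167 + 16.72 = 183.72 → 184
  → #daacb8

#daadb9, #daacb8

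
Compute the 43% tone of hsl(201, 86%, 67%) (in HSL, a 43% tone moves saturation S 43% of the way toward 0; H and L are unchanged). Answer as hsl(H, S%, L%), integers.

S moves 43% from 86 toward 0: 86 − 36.98 = 49.02 → 49.
H and L are unchanged.

hsl(201, 49%, 67%)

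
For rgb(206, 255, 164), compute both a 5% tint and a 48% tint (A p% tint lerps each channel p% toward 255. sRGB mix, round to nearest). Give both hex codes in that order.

#d0ffa9, #e6ffd0

5% tint:
  R: 206 + 2.45 = 208.45 → 208
  G: 255 + 0.05×(255−255) = 255 + 0 = 255 → 255
  B: 164 + 0.05×(255−164) = 164 + 4.55 = 168.55 → 169
  → #d0ffa9
48% tint:
  R: 206 + 0.48×(255−206) = 206 + 23.52 = 229.52 → 230
  G: 255 + 0 = 255 → 255
  B: 164 + 43.68 = 207.68 → 208
  → #e6ffd0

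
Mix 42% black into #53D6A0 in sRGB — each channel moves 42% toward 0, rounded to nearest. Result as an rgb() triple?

#53D6A0 is rgb(83, 214, 160).
A 42% shade moves each channel 42% toward 0:
  R: 83 − 34.86 = 48.14 → 48
  G: 214 + 0.42×(0−214) = 214 − 89.88 = 124.12 → 124
  B: 160 − 67.2 = 92.8 → 93

rgb(48, 124, 93)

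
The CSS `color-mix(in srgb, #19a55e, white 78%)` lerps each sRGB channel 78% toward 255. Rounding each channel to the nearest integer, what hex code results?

#ccebdc

#19a55e is rgb(25, 165, 94).
Lerp each channel 78% toward 255:
  R: 25 + 0.78×(255−25) = 25 + 179.4 = 204.4 → 204
  G: 165 + 0.78×(255−165) = 165 + 70.2 = 235.2 → 235
  B: 94 + 0.78×(255−94) = 94 + 125.58 = 219.58 → 220
rgb(204, 235, 220) = #ccebdc.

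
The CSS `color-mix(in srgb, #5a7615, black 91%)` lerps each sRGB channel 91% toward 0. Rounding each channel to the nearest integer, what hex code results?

#5a7615 is rgb(90, 118, 21).
A 91% shade moves each channel 91% toward 0:
  R: 90 + 0.91×(0−90) = 90 − 81.9 = 8.1 → 8
  G: 118 + 0.91×(0−118) = 118 − 107.38 = 10.62 → 11
  B: 21 + 0.91×(0−21) = 21 − 19.11 = 1.89 → 2
rgb(8, 11, 2) = #080b02.

#080b02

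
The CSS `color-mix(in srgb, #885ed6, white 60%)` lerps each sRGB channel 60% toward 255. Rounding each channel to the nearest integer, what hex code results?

#cfbfef

#885ed6 is rgb(136, 94, 214).
Lerp each channel 60% toward 255:
  R: 136 + 71.4 = 207.4 → 207
  G: 94 + 0.6×(255−94) = 94 + 96.6 = 190.6 → 191
  B: 214 + 0.6×(255−214) = 214 + 24.6 = 238.6 → 239
rgb(207, 191, 239) = #cfbfef.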